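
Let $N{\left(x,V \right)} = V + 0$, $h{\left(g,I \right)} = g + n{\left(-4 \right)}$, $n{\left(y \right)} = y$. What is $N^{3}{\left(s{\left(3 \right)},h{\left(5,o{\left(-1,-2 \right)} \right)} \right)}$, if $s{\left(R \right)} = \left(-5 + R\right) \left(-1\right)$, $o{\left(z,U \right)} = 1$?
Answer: $1$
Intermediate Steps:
$s{\left(R \right)} = 5 - R$
$h{\left(g,I \right)} = -4 + g$ ($h{\left(g,I \right)} = g - 4 = -4 + g$)
$N{\left(x,V \right)} = V$
$N^{3}{\left(s{\left(3 \right)},h{\left(5,o{\left(-1,-2 \right)} \right)} \right)} = \left(-4 + 5\right)^{3} = 1^{3} = 1$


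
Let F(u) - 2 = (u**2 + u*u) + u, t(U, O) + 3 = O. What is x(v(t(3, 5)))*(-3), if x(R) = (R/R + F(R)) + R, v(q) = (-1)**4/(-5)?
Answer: -201/25 ≈ -8.0400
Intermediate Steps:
t(U, O) = -3 + O
v(q) = -1/5 (v(q) = 1*(-1/5) = -1/5)
F(u) = 2 + u + 2*u**2 (F(u) = 2 + ((u**2 + u*u) + u) = 2 + ((u**2 + u**2) + u) = 2 + (2*u**2 + u) = 2 + (u + 2*u**2) = 2 + u + 2*u**2)
x(R) = 3 + 2*R + 2*R**2 (x(R) = (R/R + (2 + R + 2*R**2)) + R = (1 + (2 + R + 2*R**2)) + R = (3 + R + 2*R**2) + R = 3 + 2*R + 2*R**2)
x(v(t(3, 5)))*(-3) = (3 + 2*(-1/5) + 2*(-1/5)**2)*(-3) = (3 - 2/5 + 2*(1/25))*(-3) = (3 - 2/5 + 2/25)*(-3) = (67/25)*(-3) = -201/25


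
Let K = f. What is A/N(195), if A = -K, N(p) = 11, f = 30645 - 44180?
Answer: 13535/11 ≈ 1230.5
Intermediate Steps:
f = -13535
K = -13535
A = 13535 (A = -1*(-13535) = 13535)
A/N(195) = 13535/11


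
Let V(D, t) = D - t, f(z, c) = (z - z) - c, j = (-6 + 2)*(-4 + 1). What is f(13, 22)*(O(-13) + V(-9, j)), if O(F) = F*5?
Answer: 1892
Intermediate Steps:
O(F) = 5*F
j = 12 (j = -4*(-3) = 12)
f(z, c) = -c (f(z, c) = 0 - c = -c)
f(13, 22)*(O(-13) + V(-9, j)) = (-1*22)*(5*(-13) + (-9 - 1*12)) = -22*(-65 + (-9 - 12)) = -22*(-65 - 21) = -22*(-86) = 1892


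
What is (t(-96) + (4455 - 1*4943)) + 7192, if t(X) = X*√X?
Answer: 6704 - 384*I*√6 ≈ 6704.0 - 940.6*I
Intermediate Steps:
t(X) = X^(3/2)
(t(-96) + (4455 - 1*4943)) + 7192 = ((-96)^(3/2) + (4455 - 1*4943)) + 7192 = (-384*I*√6 + (4455 - 4943)) + 7192 = (-384*I*√6 - 488) + 7192 = (-488 - 384*I*√6) + 7192 = 6704 - 384*I*√6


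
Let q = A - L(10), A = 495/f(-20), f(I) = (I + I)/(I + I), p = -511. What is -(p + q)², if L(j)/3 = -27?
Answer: -4225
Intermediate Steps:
L(j) = -81 (L(j) = 3*(-27) = -81)
f(I) = 1 (f(I) = (2*I)/((2*I)) = (2*I)*(1/(2*I)) = 1)
A = 495 (A = 495/1 = 495*1 = 495)
q = 576 (q = 495 - 1*(-81) = 495 + 81 = 576)
-(p + q)² = -(-511 + 576)² = -1*65² = -1*4225 = -4225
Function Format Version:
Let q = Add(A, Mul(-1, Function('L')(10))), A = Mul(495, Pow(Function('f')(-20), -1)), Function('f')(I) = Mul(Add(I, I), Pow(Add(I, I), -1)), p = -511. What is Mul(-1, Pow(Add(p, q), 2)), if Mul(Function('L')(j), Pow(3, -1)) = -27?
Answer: -4225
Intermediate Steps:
Function('L')(j) = -81 (Function('L')(j) = Mul(3, -27) = -81)
Function('f')(I) = 1 (Function('f')(I) = Mul(Mul(2, I), Pow(Mul(2, I), -1)) = Mul(Mul(2, I), Mul(Rational(1, 2), Pow(I, -1))) = 1)
A = 495 (A = Mul(495, Pow(1, -1)) = Mul(495, 1) = 495)
q = 576 (q = Add(495, Mul(-1, -81)) = Add(495, 81) = 576)
Mul(-1, Pow(Add(p, q), 2)) = Mul(-1, Pow(Add(-511, 576), 2)) = Mul(-1, Pow(65, 2)) = Mul(-1, 4225) = -4225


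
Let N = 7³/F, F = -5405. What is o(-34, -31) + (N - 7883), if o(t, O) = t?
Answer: -42791728/5405 ≈ -7917.1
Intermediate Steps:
N = -343/5405 (N = 7³/(-5405) = 343*(-1/5405) = -343/5405 ≈ -0.063460)
o(-34, -31) + (N - 7883) = -34 + (-343/5405 - 7883) = -34 - 42607958/5405 = -42791728/5405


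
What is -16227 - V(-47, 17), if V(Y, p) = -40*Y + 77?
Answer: -18184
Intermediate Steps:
V(Y, p) = 77 - 40*Y
-16227 - V(-47, 17) = -16227 - (77 - 40*(-47)) = -16227 - (77 + 1880) = -16227 - 1*1957 = -16227 - 1957 = -18184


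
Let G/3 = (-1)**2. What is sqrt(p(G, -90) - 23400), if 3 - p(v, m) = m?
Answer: I*sqrt(23307) ≈ 152.67*I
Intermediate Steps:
G = 3 (G = 3*(-1)**2 = 3*1 = 3)
p(v, m) = 3 - m
sqrt(p(G, -90) - 23400) = sqrt((3 - 1*(-90)) - 23400) = sqrt((3 + 90) - 23400) = sqrt(93 - 23400) = sqrt(-23307) = I*sqrt(23307)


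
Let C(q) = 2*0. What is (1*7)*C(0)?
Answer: 0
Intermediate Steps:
C(q) = 0
(1*7)*C(0) = (1*7)*0 = 7*0 = 0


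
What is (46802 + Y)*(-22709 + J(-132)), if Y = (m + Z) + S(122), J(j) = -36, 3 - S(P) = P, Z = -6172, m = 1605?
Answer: -957928420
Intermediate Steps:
S(P) = 3 - P
Y = -4686 (Y = (1605 - 6172) + (3 - 1*122) = -4567 + (3 - 122) = -4567 - 119 = -4686)
(46802 + Y)*(-22709 + J(-132)) = (46802 - 4686)*(-22709 - 36) = 42116*(-22745) = -957928420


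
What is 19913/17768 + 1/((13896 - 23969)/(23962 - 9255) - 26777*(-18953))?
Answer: 482570822771343/430588980260456 ≈ 1.1207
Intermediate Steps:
19913/17768 + 1/((13896 - 23969)/(23962 - 9255) - 26777*(-18953)) = 19913*(1/17768) - 1/18953/(-10073/14707 - 26777) = 19913/17768 - 1/18953/(-10073*1/14707 - 26777) = 19913/17768 - 1/18953/(-1439/2101 - 26777) = 19913/17768 - 1/18953/(-56259916/2101) = 19913/17768 - 2101/56259916*(-1/18953) = 19913/17768 + 191/96935835268 = 482570822771343/430588980260456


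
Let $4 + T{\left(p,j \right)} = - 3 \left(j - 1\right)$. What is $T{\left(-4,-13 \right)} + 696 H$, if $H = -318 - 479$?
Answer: $-554674$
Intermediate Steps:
$T{\left(p,j \right)} = -1 - 3 j$ ($T{\left(p,j \right)} = -4 - 3 \left(j - 1\right) = -4 - 3 \left(-1 + j\right) = -4 - \left(-3 + 3 j\right) = -1 - 3 j$)
$H = -797$
$T{\left(-4,-13 \right)} + 696 H = \left(-1 - -39\right) + 696 \left(-797\right) = \left(-1 + 39\right) - 554712 = 38 - 554712 = -554674$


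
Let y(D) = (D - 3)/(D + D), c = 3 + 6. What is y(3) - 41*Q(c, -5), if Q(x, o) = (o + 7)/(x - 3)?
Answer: -41/3 ≈ -13.667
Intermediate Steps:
c = 9
y(D) = (-3 + D)/(2*D) (y(D) = (-3 + D)/((2*D)) = (-3 + D)*(1/(2*D)) = (-3 + D)/(2*D))
Q(x, o) = (7 + o)/(-3 + x)
y(3) - 41*Q(c, -5) = (½)*(-3 + 3)/3 - 41*(7 - 5)/(-3 + 9) = (½)*(⅓)*0 - 41*2/6 = 0 - 41*2/6 = 0 - 41*⅓ = 0 - 41/3 = -41/3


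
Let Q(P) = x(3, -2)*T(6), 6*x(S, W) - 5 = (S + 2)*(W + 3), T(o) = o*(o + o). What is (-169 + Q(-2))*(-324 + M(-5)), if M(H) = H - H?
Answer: 15876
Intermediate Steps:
T(o) = 2*o**2 (T(o) = o*(2*o) = 2*o**2)
x(S, W) = 5/6 + (2 + S)*(3 + W)/6 (x(S, W) = 5/6 + ((S + 2)*(W + 3))/6 = 5/6 + ((2 + S)*(3 + W))/6 = 5/6 + (2 + S)*(3 + W)/6)
Q(P) = 120 (Q(P) = (11/6 + (1/2)*3 + (1/3)*(-2) + (1/6)*3*(-2))*(2*6**2) = (11/6 + 3/2 - 2/3 - 1)*(2*36) = (5/3)*72 = 120)
M(H) = 0
(-169 + Q(-2))*(-324 + M(-5)) = (-169 + 120)*(-324 + 0) = -49*(-324) = 15876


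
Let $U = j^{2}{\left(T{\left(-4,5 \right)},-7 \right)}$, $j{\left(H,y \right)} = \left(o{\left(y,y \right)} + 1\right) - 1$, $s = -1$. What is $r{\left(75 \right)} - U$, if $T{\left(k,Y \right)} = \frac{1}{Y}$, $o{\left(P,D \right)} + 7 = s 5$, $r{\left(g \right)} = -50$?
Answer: $-194$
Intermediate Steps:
$o{\left(P,D \right)} = -12$ ($o{\left(P,D \right)} = -7 - 5 = -12$)
$j{\left(H,y \right)} = -12$ ($j{\left(H,y \right)} = \left(-12 + 1\right) - 1 = -11 - 1 = -12$)
$U = 144$ ($U = \left(-12\right)^{2} = 144$)
$r{\left(75 \right)} - U = -50 - 144 = -194$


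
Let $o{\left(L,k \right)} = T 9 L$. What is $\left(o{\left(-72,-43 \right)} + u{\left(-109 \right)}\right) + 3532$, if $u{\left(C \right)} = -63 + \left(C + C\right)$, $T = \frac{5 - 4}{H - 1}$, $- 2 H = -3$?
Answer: $1955$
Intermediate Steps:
$H = \frac{3}{2}$ ($H = \left(- \frac{1}{2}\right) \left(-3\right) = \frac{3}{2} \approx 1.5$)
$T = 2$ ($T = \frac{5 - 4}{\frac{3}{2} - 1} = 1 \frac{1}{\frac{1}{2}} = 1 \cdot 2 = 2$)
$o{\left(L,k \right)} = 18 L$ ($o{\left(L,k \right)} = 2 \cdot 9 L = 18 L$)
$u{\left(C \right)} = -63 + 2 C$
$\left(o{\left(-72,-43 \right)} + u{\left(-109 \right)}\right) + 3532 = \left(18 \left(-72\right) + \left(-63 + 2 \left(-109\right)\right)\right) + 3532 = \left(-1296 - 281\right) + 3532 = -1577 + 3532 = 1955$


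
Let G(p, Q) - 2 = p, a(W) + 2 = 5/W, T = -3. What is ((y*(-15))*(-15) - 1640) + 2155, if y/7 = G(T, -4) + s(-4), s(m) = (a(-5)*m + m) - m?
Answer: 17840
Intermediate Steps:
a(W) = -2 + 5/W
G(p, Q) = 2 + p
s(m) = -3*m (s(m) = ((-2 + 5/(-5))*m + m) - m = ((-2 + 5*(-1/5))*m + m) - m = ((-2 - 1)*m + m) - m = (-3*m + m) - m = -2*m - m = -3*m)
y = 77 (y = 7*((2 - 3) - 3*(-4)) = 7*(-1 + 12) = 7*11 = 77)
((y*(-15))*(-15) - 1640) + 2155 = ((77*(-15))*(-15) - 1640) + 2155 = (-1155*(-15) - 1640) + 2155 = (17325 - 1640) + 2155 = 15685 + 2155 = 17840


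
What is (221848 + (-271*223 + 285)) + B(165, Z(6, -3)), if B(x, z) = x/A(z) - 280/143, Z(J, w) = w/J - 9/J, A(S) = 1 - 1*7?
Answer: 46237775/286 ≈ 1.6167e+5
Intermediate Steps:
A(S) = -6 (A(S) = 1 - 7 = -6)
Z(J, w) = -9/J + w/J
B(x, z) = -280/143 - x/6 (B(x, z) = x/(-6) - 280/143 = x*(-1/6) - 280*1/143 = -x/6 - 280/143 = -280/143 - x/6)
(221848 + (-271*223 + 285)) + B(165, Z(6, -3)) = (221848 + (-271*223 + 285)) + (-280/143 - 1/6*165) = (221848 + (-60433 + 285)) + (-280/143 - 55/2) = (221848 - 60148) - 8425/286 = 161700 - 8425/286 = 46237775/286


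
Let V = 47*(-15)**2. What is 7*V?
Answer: 74025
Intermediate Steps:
V = 10575 (V = 47*225 = 10575)
7*V = 7*10575 = 74025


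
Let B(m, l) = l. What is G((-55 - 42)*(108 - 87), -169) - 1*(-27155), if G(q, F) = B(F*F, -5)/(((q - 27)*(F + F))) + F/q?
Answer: 4287716344127/157897376 ≈ 27155.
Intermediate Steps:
G(q, F) = F/q - 5/(2*F*(-27 + q)) (G(q, F) = -5*1/((F + F)*(q - 27)) + F/q = -5*1/(2*F*(-27 + q)) + F/q = -5/(2*F*(-27 + q)) + F/q = F/q - 5/(2*F*(-27 + q)))
G((-55 - 42)*(108 - 87), -169) - 1*(-27155) = (-27*(-169)**2 - 5*(-55 - 42)*(108 - 87)/2 + ((-55 - 42)*(108 - 87))*(-169)**2)/((-169)*(((-55 - 42)*(108 - 87)))*(-27 + (-55 - 42)*(108 - 87))) - 1*(-27155) = -(-27*28561 - (-485)*21/2 - 97*21*28561)/(169*((-97*21))*(-27 - 97*21)) + 27155 = -1/169*(-771147 - 5/2*(-2037) - 2037*28561)/(-2037*(-27 - 2037)) + 27155 = -1/169*(-1/2037)*(-771147 + 10185/2 - 58178757)/(-2064) + 27155 = -1/169*(-1/2037)*(-1/2064)*(-117889623/2) + 27155 = 13098847/157897376 + 27155 = 4287716344127/157897376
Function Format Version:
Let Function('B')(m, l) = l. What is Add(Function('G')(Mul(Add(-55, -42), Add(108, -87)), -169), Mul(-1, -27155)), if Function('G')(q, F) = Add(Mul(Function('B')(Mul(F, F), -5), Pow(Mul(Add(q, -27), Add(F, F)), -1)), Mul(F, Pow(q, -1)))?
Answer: Rational(4287716344127, 157897376) ≈ 27155.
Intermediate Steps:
Function('G')(q, F) = Add(Mul(F, Pow(q, -1)), Mul(Rational(-5, 2), Pow(F, -1), Pow(Add(-27, q), -1))) (Function('G')(q, F) = Add(Mul(-5, Pow(Mul(Add(q, -27), Add(F, F)), -1)), Mul(F, Pow(q, -1))) = Add(Mul(-5, Pow(Mul(Add(-27, q), Mul(2, F)), -1)), Mul(F, Pow(q, -1))) = Add(Mul(-5, Pow(Mul(2, F, Add(-27, q)), -1)), Mul(F, Pow(q, -1))) = Add(Mul(-5, Mul(Rational(1, 2), Pow(F, -1), Pow(Add(-27, q), -1))), Mul(F, Pow(q, -1))) = Add(Mul(Rational(-5, 2), Pow(F, -1), Pow(Add(-27, q), -1)), Mul(F, Pow(q, -1))) = Add(Mul(F, Pow(q, -1)), Mul(Rational(-5, 2), Pow(F, -1), Pow(Add(-27, q), -1))))
Add(Function('G')(Mul(Add(-55, -42), Add(108, -87)), -169), Mul(-1, -27155)) = Add(Mul(Pow(-169, -1), Pow(Mul(Add(-55, -42), Add(108, -87)), -1), Pow(Add(-27, Mul(Add(-55, -42), Add(108, -87))), -1), Add(Mul(-27, Pow(-169, 2)), Mul(Rational(-5, 2), Mul(Add(-55, -42), Add(108, -87))), Mul(Mul(Add(-55, -42), Add(108, -87)), Pow(-169, 2)))), Mul(-1, -27155)) = Add(Mul(Rational(-1, 169), Pow(Mul(-97, 21), -1), Pow(Add(-27, Mul(-97, 21)), -1), Add(Mul(-27, 28561), Mul(Rational(-5, 2), Mul(-97, 21)), Mul(Mul(-97, 21), 28561))), 27155) = Add(Mul(Rational(-1, 169), Pow(-2037, -1), Pow(Add(-27, -2037), -1), Add(-771147, Mul(Rational(-5, 2), -2037), Mul(-2037, 28561))), 27155) = Add(Mul(Rational(-1, 169), Rational(-1, 2037), Pow(-2064, -1), Add(-771147, Rational(10185, 2), -58178757)), 27155) = Add(Mul(Rational(-1, 169), Rational(-1, 2037), Rational(-1, 2064), Rational(-117889623, 2)), 27155) = Add(Rational(13098847, 157897376), 27155) = Rational(4287716344127, 157897376)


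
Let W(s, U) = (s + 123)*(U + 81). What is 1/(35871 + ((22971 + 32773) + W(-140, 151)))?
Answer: 1/87671 ≈ 1.1406e-5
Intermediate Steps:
W(s, U) = (81 + U)*(123 + s) (W(s, U) = (123 + s)*(81 + U) = (81 + U)*(123 + s))
1/(35871 + ((22971 + 32773) + W(-140, 151))) = 1/(35871 + ((22971 + 32773) + (9963 + 81*(-140) + 123*151 + 151*(-140)))) = 1/(35871 + (55744 + (9963 - 11340 + 18573 - 21140))) = 1/(35871 + (55744 - 3944)) = 1/(35871 + 51800) = 1/87671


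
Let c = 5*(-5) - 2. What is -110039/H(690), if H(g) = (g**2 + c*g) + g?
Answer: -110039/458160 ≈ -0.24018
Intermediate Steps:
c = -27 (c = -25 - 2 = -27)
H(g) = g**2 - 26*g (H(g) = (g**2 - 27*g) + g = g**2 - 26*g)
-110039/H(690) = -110039*1/(690*(-26 + 690)) = -110039/(690*664) = -110039/458160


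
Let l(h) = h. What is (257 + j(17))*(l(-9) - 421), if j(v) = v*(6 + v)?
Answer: -278640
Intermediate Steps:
(257 + j(17))*(l(-9) - 421) = (257 + 17*(6 + 17))*(-9 - 421) = (257 + 17*23)*(-430) = (257 + 391)*(-430) = 648*(-430) = -278640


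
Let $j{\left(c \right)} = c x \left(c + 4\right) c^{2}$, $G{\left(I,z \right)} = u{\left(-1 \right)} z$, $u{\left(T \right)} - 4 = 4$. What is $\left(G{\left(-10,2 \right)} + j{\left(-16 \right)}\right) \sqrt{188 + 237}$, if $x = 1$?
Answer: $245840 \sqrt{17} \approx 1.0136 \cdot 10^{6}$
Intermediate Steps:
$u{\left(T \right)} = 8$ ($u{\left(T \right)} = 4 + 4 = 8$)
$G{\left(I,z \right)} = 8 z$
$j{\left(c \right)} = c^{3} \left(4 + c\right)$ ($j{\left(c \right)} = c 1 \left(c + 4\right) c^{2} = c 1 \left(4 + c\right) c^{2} = c \left(4 + c\right) c^{2} = c^{3} \left(4 + c\right)$)
$\left(G{\left(-10,2 \right)} + j{\left(-16 \right)}\right) \sqrt{188 + 237} = \left(8 \cdot 2 + \left(-16\right)^{3} \left(4 - 16\right)\right) \sqrt{188 + 237} = \left(16 - -49152\right) \sqrt{425} = \left(16 + 49152\right) 5 \sqrt{17} = 49168 \cdot 5 \sqrt{17} = 245840 \sqrt{17}$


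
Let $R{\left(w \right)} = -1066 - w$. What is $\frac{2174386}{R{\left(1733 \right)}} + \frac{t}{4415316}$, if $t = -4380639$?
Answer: $- \frac{3204287568179}{4119489828} \approx -777.84$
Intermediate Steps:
$\frac{2174386}{R{\left(1733 \right)}} + \frac{t}{4415316} = \frac{2174386}{-1066 - 1733} - \frac{4380639}{4415316} = \frac{2174386}{-1066 - 1733} - \frac{1460213}{1471772} = \frac{2174386}{-2799} - \frac{1460213}{1471772} = 2174386 \left(- \frac{1}{2799}\right) - \frac{1460213}{1471772} = - \frac{2174386}{2799} - \frac{1460213}{1471772} = - \frac{3204287568179}{4119489828}$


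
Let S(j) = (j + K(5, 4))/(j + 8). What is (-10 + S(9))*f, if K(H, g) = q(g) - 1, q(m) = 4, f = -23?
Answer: 3634/17 ≈ 213.76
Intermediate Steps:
K(H, g) = 3 (K(H, g) = 4 - 1 = 3)
S(j) = (3 + j)/(8 + j) (S(j) = (j + 3)/(j + 8) = (3 + j)/(8 + j))
(-10 + S(9))*f = (-10 + (3 + 9)/(8 + 9))*(-23) = (-10 + 12/17)*(-23) = -158/17*(-23) = 3634/17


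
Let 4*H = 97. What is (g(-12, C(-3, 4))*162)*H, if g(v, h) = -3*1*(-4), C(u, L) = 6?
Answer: 47142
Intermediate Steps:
g(v, h) = 12 (g(v, h) = -3*(-4) = 12)
H = 97/4 (H = (1/4)*97 = 97/4 ≈ 24.250)
(g(-12, C(-3, 4))*162)*H = (12*162)*(97/4) = 1944*(97/4) = 47142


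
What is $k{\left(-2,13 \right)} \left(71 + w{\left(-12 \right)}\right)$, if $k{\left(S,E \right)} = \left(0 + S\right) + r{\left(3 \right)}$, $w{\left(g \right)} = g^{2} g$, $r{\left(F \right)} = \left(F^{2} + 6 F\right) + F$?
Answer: $-46396$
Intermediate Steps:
$r{\left(F \right)} = F^{2} + 7 F$
$w{\left(g \right)} = g^{3}$
$k{\left(S,E \right)} = 30 + S$ ($k{\left(S,E \right)} = \left(0 + S\right) + 3 \left(7 + 3\right) = S + 3 \cdot 10 = S + 30 = 30 + S$)
$k{\left(-2,13 \right)} \left(71 + w{\left(-12 \right)}\right) = \left(30 - 2\right) \left(71 + \left(-12\right)^{3}\right) = 28 \left(71 - 1728\right) = 28 \left(-1657\right) = -46396$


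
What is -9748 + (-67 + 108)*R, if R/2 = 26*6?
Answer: 3044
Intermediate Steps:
R = 312 (R = 2*(26*6) = 2*156 = 312)
-9748 + (-67 + 108)*R = -9748 + (-67 + 108)*312 = -9748 + 41*312 = -9748 + 12792 = 3044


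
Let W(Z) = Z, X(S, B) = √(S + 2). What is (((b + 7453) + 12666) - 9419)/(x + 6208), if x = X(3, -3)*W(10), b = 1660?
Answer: 19182720/9634691 - 30900*√5/9634691 ≈ 1.9838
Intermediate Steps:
X(S, B) = √(2 + S)
x = 10*√5 (x = √(2 + 3)*10 = √5*10 = 10*√5 ≈ 22.361)
(((b + 7453) + 12666) - 9419)/(x + 6208) = (((1660 + 7453) + 12666) - 9419)/(10*√5 + 6208) = ((9113 + 12666) - 9419)/(6208 + 10*√5) = (21779 - 9419)/(6208 + 10*√5) = 12360/(6208 + 10*√5)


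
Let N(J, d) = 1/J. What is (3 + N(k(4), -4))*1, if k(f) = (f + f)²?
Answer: 193/64 ≈ 3.0156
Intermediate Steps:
k(f) = 4*f² (k(f) = (2*f)² = 4*f²)
(3 + N(k(4), -4))*1 = (3 + 1/(4*4²))*1 = (3 + 1/(4*16))*1 = (3 + 1/64)*1 = (193/64)*1 = 193/64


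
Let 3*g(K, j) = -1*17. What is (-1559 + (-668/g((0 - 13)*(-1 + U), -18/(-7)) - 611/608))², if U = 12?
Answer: 222182247596841/106832896 ≈ 2.0797e+6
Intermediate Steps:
g(K, j) = -17/3 (g(K, j) = (-1*17)/3 = (⅓)*(-17) = -17/3)
(-1559 + (-668/g((0 - 13)*(-1 + U), -18/(-7)) - 611/608))² = (-1559 + (-668/(-17/3) - 611/608))² = (-1559 + (-668*(-3/17) - 611*1/608))² = (-1559 + (2004/17 - 611/608))² = (-1559 + 1208045/10336)² = (-14905779/10336)² = 222182247596841/106832896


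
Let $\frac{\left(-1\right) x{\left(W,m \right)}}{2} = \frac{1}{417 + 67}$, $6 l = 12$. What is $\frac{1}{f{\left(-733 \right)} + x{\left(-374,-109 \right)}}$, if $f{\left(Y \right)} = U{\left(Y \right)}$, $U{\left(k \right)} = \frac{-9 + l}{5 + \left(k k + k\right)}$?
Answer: $- \frac{129847762}{538255} \approx -241.24$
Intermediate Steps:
$l = 2$ ($l = \frac{1}{6} \cdot 12 = 2$)
$x{\left(W,m \right)} = - \frac{1}{242}$ ($x{\left(W,m \right)} = - \frac{2}{417 + 67} = - \frac{2}{484} = \left(-2\right) \frac{1}{484} = - \frac{1}{242}$)
$U{\left(k \right)} = - \frac{7}{5 + k + k^{2}}$ ($U{\left(k \right)} = \frac{-9 + 2}{5 + \left(k k + k\right)} = - \frac{7}{5 + \left(k^{2} + k\right)} = - \frac{7}{5 + \left(k + k^{2}\right)} = - \frac{7}{5 + k + k^{2}}$)
$f{\left(Y \right)} = - \frac{7}{5 + Y + Y^{2}}$
$\frac{1}{f{\left(-733 \right)} + x{\left(-374,-109 \right)}} = \frac{1}{- \frac{7}{5 - 733 + \left(-733\right)^{2}} - \frac{1}{242}} = \frac{1}{- \frac{7}{5 - 733 + 537289} - \frac{1}{242}} = \frac{1}{- \frac{7}{536561} - \frac{1}{242}} = \frac{1}{- \frac{538255}{129847762}} = - \frac{129847762}{538255}$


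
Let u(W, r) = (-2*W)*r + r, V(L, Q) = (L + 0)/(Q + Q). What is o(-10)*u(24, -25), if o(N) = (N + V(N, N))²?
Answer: 424175/4 ≈ 1.0604e+5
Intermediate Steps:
V(L, Q) = L/(2*Q) (V(L, Q) = L/((2*Q)) = L*(1/(2*Q)) = L/(2*Q))
u(W, r) = r - 2*W*r (u(W, r) = -2*W*r + r = r - 2*W*r)
o(N) = (½ + N)² (o(N) = (N + N/(2*N))² = (N + ½)² = (½ + N)²)
o(-10)*u(24, -25) = ((1 + 2*(-10))²/4)*(-25*(1 - 2*24)) = ((1 - 20)²/4)*(-25*(1 - 48)) = ((¼)*(-19)²)*(-25*(-47)) = ((¼)*361)*1175 = (361/4)*1175 = 424175/4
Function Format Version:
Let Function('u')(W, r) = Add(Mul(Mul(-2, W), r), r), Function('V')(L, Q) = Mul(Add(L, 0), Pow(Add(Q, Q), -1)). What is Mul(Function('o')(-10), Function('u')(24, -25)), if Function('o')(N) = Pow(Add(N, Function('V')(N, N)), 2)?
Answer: Rational(424175, 4) ≈ 1.0604e+5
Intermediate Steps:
Function('V')(L, Q) = Mul(Rational(1, 2), L, Pow(Q, -1)) (Function('V')(L, Q) = Mul(L, Pow(Mul(2, Q), -1)) = Mul(L, Mul(Rational(1, 2), Pow(Q, -1))) = Mul(Rational(1, 2), L, Pow(Q, -1)))
Function('u')(W, r) = Add(r, Mul(-2, W, r)) (Function('u')(W, r) = Add(Mul(-2, W, r), r) = Add(r, Mul(-2, W, r)))
Function('o')(N) = Pow(Add(Rational(1, 2), N), 2) (Function('o')(N) = Pow(Add(N, Mul(Rational(1, 2), N, Pow(N, -1))), 2) = Pow(Add(N, Rational(1, 2)), 2) = Pow(Add(Rational(1, 2), N), 2))
Mul(Function('o')(-10), Function('u')(24, -25)) = Mul(Mul(Rational(1, 4), Pow(Add(1, Mul(2, -10)), 2)), Mul(-25, Add(1, Mul(-2, 24)))) = Mul(Mul(Rational(1, 4), Pow(Add(1, -20), 2)), Mul(-25, Add(1, -48))) = Mul(Mul(Rational(1, 4), Pow(-19, 2)), Mul(-25, -47)) = Mul(Mul(Rational(1, 4), 361), 1175) = Mul(Rational(361, 4), 1175) = Rational(424175, 4)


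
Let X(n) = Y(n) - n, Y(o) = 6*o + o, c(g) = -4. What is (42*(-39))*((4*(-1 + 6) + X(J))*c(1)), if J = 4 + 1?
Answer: 327600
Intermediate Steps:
J = 5
Y(o) = 7*o
X(n) = 6*n (X(n) = 7*n - n = 6*n)
(42*(-39))*((4*(-1 + 6) + X(J))*c(1)) = (42*(-39))*((4*(-1 + 6) + 6*5)*(-4)) = -1638*(4*5 + 30)*(-4) = -1638*(20 + 30)*(-4) = -81900*(-4) = -1638*(-200) = 327600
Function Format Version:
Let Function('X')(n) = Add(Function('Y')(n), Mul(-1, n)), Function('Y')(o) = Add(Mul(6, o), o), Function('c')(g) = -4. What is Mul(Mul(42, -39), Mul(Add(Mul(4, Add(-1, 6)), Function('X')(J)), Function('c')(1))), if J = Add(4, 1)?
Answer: 327600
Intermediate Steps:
J = 5
Function('Y')(o) = Mul(7, o)
Function('X')(n) = Mul(6, n) (Function('X')(n) = Add(Mul(7, n), Mul(-1, n)) = Mul(6, n))
Mul(Mul(42, -39), Mul(Add(Mul(4, Add(-1, 6)), Function('X')(J)), Function('c')(1))) = Mul(Mul(42, -39), Mul(Add(Mul(4, Add(-1, 6)), Mul(6, 5)), -4)) = Mul(-1638, Mul(Add(Mul(4, 5), 30), -4)) = Mul(-1638, Mul(Add(20, 30), -4)) = Mul(-1638, Mul(50, -4)) = Mul(-1638, -200) = 327600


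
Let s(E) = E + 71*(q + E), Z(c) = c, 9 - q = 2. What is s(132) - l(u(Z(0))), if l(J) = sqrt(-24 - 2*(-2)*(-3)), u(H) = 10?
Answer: 10001 - 6*I ≈ 10001.0 - 6.0*I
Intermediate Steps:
q = 7 (q = 9 - 1*2 = 9 - 2 = 7)
s(E) = 497 + 72*E (s(E) = E + 71*(7 + E) = E + (497 + 71*E) = 497 + 72*E)
l(J) = 6*I (l(J) = sqrt(-24 + 4*(-3)) = sqrt(-24 - 12) = sqrt(-36) = 6*I)
s(132) - l(u(Z(0))) = (497 + 72*132) - 6*I = (497 + 9504) - 6*I = 10001 - 6*I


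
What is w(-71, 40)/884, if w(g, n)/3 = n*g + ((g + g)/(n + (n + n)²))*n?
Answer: -686073/71162 ≈ -9.6410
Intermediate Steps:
w(g, n) = 3*g*n + 6*g*n/(n + 4*n²) (w(g, n) = 3*(n*g + ((g + g)/(n + (n + n)²))*n) = 3*(g*n + ((2*g)/(n + (2*n)²))*n) = 3*(g*n + ((2*g)/(n + 4*n²))*n) = 3*(g*n + (2*g/(n + 4*n²))*n) = 3*(g*n + 2*g*n/(n + 4*n²)) = 3*g*n + 6*g*n/(n + 4*n²))
w(-71, 40)/884 = (3*(-71)*(2 + 40 + 4*40²)/(1 + 4*40))/884 = (3*(-71)*(2 + 40 + 4*1600)/(1 + 160))*(1/884) = (3*(-71)*(2 + 40 + 6400)/161)*(1/884) = (3*(-71)*(1/161)*6442)*(1/884) = -1372146/161*1/884 = -686073/71162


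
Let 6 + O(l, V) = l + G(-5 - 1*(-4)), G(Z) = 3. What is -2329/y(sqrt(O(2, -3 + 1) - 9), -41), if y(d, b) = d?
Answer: 2329*I*sqrt(10)/10 ≈ 736.49*I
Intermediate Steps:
O(l, V) = -3 + l (O(l, V) = -6 + (l + 3) = -6 + (3 + l) = -3 + l)
-2329/y(sqrt(O(2, -3 + 1) - 9), -41) = -2329/sqrt((-3 + 2) - 9) = -2329/sqrt(-1 - 9) = -2329*(-I*sqrt(10)/10) = -(-2329)*I*sqrt(10)/10 = 2329*I*sqrt(10)/10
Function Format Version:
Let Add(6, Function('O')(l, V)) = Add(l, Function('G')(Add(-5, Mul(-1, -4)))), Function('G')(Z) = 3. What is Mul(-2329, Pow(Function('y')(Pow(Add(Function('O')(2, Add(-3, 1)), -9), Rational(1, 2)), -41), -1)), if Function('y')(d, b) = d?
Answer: Mul(Rational(2329, 10), I, Pow(10, Rational(1, 2))) ≈ Mul(736.49, I)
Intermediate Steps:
Function('O')(l, V) = Add(-3, l) (Function('O')(l, V) = Add(-6, Add(l, 3)) = Add(-6, Add(3, l)) = Add(-3, l))
Mul(-2329, Pow(Function('y')(Pow(Add(Function('O')(2, Add(-3, 1)), -9), Rational(1, 2)), -41), -1)) = Mul(-2329, Pow(Pow(Add(Add(-3, 2), -9), Rational(1, 2)), -1)) = Mul(-2329, Pow(Pow(Add(-1, -9), Rational(1, 2)), -1)) = Mul(-2329, Pow(Pow(-10, Rational(1, 2)), -1)) = Mul(-2329, Pow(Mul(I, Pow(10, Rational(1, 2))), -1)) = Mul(-2329, Mul(Rational(-1, 10), I, Pow(10, Rational(1, 2)))) = Mul(Rational(2329, 10), I, Pow(10, Rational(1, 2)))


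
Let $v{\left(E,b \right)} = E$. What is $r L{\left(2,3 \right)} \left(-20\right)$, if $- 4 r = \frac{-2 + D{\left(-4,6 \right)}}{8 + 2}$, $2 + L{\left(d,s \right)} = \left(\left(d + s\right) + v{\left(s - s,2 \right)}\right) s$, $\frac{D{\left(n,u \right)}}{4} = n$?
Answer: $-117$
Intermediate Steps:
$D{\left(n,u \right)} = 4 n$
$L{\left(d,s \right)} = -2 + s \left(d + s\right)$ ($L{\left(d,s \right)} = -2 + \left(\left(d + s\right) + \left(s - s\right)\right) s = -2 + \left(\left(d + s\right) + 0\right) s = -2 + \left(d + s\right) s = -2 + s \left(d + s\right)$)
$r = \frac{9}{20}$ ($r = - \frac{\left(-2 + 4 \left(-4\right)\right) \frac{1}{8 + 2}}{4} = - \frac{\left(-2 - 16\right) \frac{1}{10}}{4} = - \frac{\left(-18\right) \frac{1}{10}}{4} = \left(- \frac{1}{4}\right) \left(- \frac{9}{5}\right) = \frac{9}{20} \approx 0.45$)
$r L{\left(2,3 \right)} \left(-20\right) = \frac{9 \left(-2 + 3^{2} + 2 \cdot 3\right)}{20} \left(-20\right) = \frac{9 \left(-2 + 9 + 6\right)}{20} \left(-20\right) = \frac{9}{20} \cdot 13 \left(-20\right) = \frac{117}{20} \left(-20\right) = -117$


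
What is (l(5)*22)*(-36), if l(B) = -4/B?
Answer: 3168/5 ≈ 633.60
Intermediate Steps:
(l(5)*22)*(-36) = (-4/5*22)*(-36) = (-4*⅕*22)*(-36) = -⅘*22*(-36) = -88/5*(-36) = 3168/5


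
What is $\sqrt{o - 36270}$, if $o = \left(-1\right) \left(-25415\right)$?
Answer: $i \sqrt{10855} \approx 104.19 i$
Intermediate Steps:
$o = 25415$
$\sqrt{o - 36270} = \sqrt{25415 - 36270} = \sqrt{-10855} = i \sqrt{10855}$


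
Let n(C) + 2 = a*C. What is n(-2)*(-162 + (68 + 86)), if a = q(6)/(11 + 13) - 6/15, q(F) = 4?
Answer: 184/15 ≈ 12.267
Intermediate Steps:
a = -7/30 (a = 4/(11 + 13) - 6/15 = 4/24 - 6*1/15 = 4*(1/24) - 2/5 = 1/6 - 2/5 = -7/30 ≈ -0.23333)
n(C) = -2 - 7*C/30
n(-2)*(-162 + (68 + 86)) = (-2 - 7/30*(-2))*(-162 + (68 + 86)) = (-2 + 7/15)*(-162 + 154) = -23/15*(-8) = 184/15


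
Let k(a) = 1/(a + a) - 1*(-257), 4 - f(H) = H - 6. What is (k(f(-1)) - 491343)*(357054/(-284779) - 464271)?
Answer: 1428436320679342233/6265138 ≈ 2.2800e+11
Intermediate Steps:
f(H) = 10 - H (f(H) = 4 - (H - 6) = 4 - (-6 + H) = 4 + (6 - H) = 10 - H)
k(a) = 257 + 1/(2*a) (k(a) = 1/(2*a) + 257 = 257 + 1/(2*a))
(k(f(-1)) - 491343)*(357054/(-284779) - 464271) = ((257 + 1/(2*(10 - 1*(-1)))) - 491343)*(357054/(-284779) - 464271) = ((257 + 1/(2*(10 + 1))) - 491343)*(357054*(-1/284779) - 464271) = ((257 + (½)/11) - 491343)*(-357054/284779 - 464271) = ((257 + (½)*(1/11)) - 491343)*(-132214988163/284779) = ((257 + 1/22) - 491343)*(-132214988163/284779) = (5655/22 - 491343)*(-132214988163/284779) = -10803891/22*(-132214988163/284779) = 1428436320679342233/6265138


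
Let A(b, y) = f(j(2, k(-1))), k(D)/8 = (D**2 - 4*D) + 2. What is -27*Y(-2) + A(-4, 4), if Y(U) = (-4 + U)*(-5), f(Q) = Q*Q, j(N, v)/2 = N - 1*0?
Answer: -794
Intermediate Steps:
k(D) = 16 - 32*D + 8*D**2 (k(D) = 8*((D**2 - 4*D) + 2) = 8*(2 + D**2 - 4*D) = 16 - 32*D + 8*D**2)
j(N, v) = 2*N (j(N, v) = 2*(N - 1*0) = 2*(N + 0) = 2*N)
f(Q) = Q**2
A(b, y) = 16 (A(b, y) = (2*2)**2 = 4**2 = 16)
Y(U) = 20 - 5*U
-27*Y(-2) + A(-4, 4) = -27*(20 - 5*(-2)) + 16 = -27*(20 + 10) + 16 = -27*30 + 16 = -810 + 16 = -794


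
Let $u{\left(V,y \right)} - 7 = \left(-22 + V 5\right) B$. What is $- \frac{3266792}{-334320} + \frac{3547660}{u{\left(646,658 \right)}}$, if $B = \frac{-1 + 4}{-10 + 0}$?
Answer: $- \frac{739332873827}{199630830} \approx -3703.5$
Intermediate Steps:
$B = - \frac{3}{10}$ ($B = \frac{3}{-10} = 3 \left(- \frac{1}{10}\right) = - \frac{3}{10} \approx -0.3$)
$u{\left(V,y \right)} = \frac{68}{5} - \frac{3 V}{2}$ ($u{\left(V,y \right)} = 7 + \left(-22 + V 5\right) \left(- \frac{3}{10}\right) = 7 + \left(-22 + 5 V\right) \left(- \frac{3}{10}\right) = 7 - \left(- \frac{33}{5} + \frac{3 V}{2}\right) = \frac{68}{5} - \frac{3 V}{2}$)
$- \frac{3266792}{-334320} + \frac{3547660}{u{\left(646,658 \right)}} = - \frac{3266792}{-334320} + \frac{3547660}{\frac{68}{5} - 969} = \left(-3266792\right) \left(- \frac{1}{334320}\right) + \frac{3547660}{\frac{68}{5} - 969} = \frac{408349}{41790} + \frac{3547660}{- \frac{4777}{5}} = \frac{408349}{41790} + 3547660 \left(- \frac{5}{4777}\right) = \frac{408349}{41790} - \frac{17738300}{4777} = - \frac{739332873827}{199630830}$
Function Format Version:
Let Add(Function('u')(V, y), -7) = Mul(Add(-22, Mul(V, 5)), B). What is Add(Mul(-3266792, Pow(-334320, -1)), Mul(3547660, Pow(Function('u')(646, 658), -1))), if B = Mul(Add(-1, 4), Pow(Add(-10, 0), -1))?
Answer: Rational(-739332873827, 199630830) ≈ -3703.5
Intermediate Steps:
B = Rational(-3, 10) (B = Mul(3, Pow(-10, -1)) = Mul(3, Rational(-1, 10)) = Rational(-3, 10) ≈ -0.30000)
Function('u')(V, y) = Add(Rational(68, 5), Mul(Rational(-3, 2), V)) (Function('u')(V, y) = Add(7, Mul(Add(-22, Mul(V, 5)), Rational(-3, 10))) = Add(7, Mul(Add(-22, Mul(5, V)), Rational(-3, 10))) = Add(7, Add(Rational(33, 5), Mul(Rational(-3, 2), V))) = Add(Rational(68, 5), Mul(Rational(-3, 2), V)))
Add(Mul(-3266792, Pow(-334320, -1)), Mul(3547660, Pow(Function('u')(646, 658), -1))) = Add(Mul(-3266792, Pow(-334320, -1)), Mul(3547660, Pow(Add(Rational(68, 5), Mul(Rational(-3, 2), 646)), -1))) = Add(Mul(-3266792, Rational(-1, 334320)), Mul(3547660, Pow(Add(Rational(68, 5), -969), -1))) = Add(Rational(408349, 41790), Mul(3547660, Pow(Rational(-4777, 5), -1))) = Add(Rational(408349, 41790), Mul(3547660, Rational(-5, 4777))) = Add(Rational(408349, 41790), Rational(-17738300, 4777)) = Rational(-739332873827, 199630830)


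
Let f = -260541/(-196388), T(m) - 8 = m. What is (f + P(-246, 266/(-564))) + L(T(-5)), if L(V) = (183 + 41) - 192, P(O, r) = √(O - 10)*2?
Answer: 6544957/196388 + 32*I ≈ 33.327 + 32.0*I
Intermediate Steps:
T(m) = 8 + m
f = 260541/196388 (f = -260541*(-1/196388) = 260541/196388 ≈ 1.3267)
P(O, r) = 2*√(-10 + O) (P(O, r) = √(-10 + O)*2 = 2*√(-10 + O))
L(V) = 32 (L(V) = 224 - 192 = 32)
(f + P(-246, 266/(-564))) + L(T(-5)) = (260541/196388 + 2*√(-10 - 246)) + 32 = (260541/196388 + 2*√(-256)) + 32 = (260541/196388 + 2*(16*I)) + 32 = (260541/196388 + 32*I) + 32 = 6544957/196388 + 32*I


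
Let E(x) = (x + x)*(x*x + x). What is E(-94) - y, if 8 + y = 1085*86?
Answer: -1736798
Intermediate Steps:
E(x) = 2*x*(x + x²) (E(x) = (2*x)*(x² + x) = (2*x)*(x + x²) = 2*x*(x + x²))
y = 93302 (y = -8 + 1085*86 = -8 + 93310 = 93302)
E(-94) - y = 2*(-94)²*(1 - 94) - 1*93302 = 2*8836*(-93) - 93302 = -1643496 - 93302 = -1736798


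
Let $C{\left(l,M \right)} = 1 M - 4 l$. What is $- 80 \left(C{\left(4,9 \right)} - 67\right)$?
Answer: $5920$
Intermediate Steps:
$C{\left(l,M \right)} = M - 4 l$
$- 80 \left(C{\left(4,9 \right)} - 67\right) = - 80 \left(\left(9 - 16\right) - 67\right) = - 80 \left(-7 - 67\right) = \left(-80\right) \left(-74\right) = 5920$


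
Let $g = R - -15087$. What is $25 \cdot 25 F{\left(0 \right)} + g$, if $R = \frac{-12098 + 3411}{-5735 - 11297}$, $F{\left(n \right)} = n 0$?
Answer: $\frac{256970471}{17032} \approx 15088.0$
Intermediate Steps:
$F{\left(n \right)} = 0$
$R = \frac{8687}{17032}$ ($R = - \frac{8687}{-17032} = \left(-8687\right) \left(- \frac{1}{17032}\right) = \frac{8687}{17032} \approx 0.51004$)
$g = \frac{256970471}{17032}$ ($g = \frac{8687}{17032} - -15087 = \frac{8687}{17032} + 15087 = \frac{256970471}{17032} \approx 15088.0$)
$25 \cdot 25 F{\left(0 \right)} + g = 25 \cdot 25 \cdot 0 + \frac{256970471}{17032} = 625 \cdot 0 + \frac{256970471}{17032} = 0 + \frac{256970471}{17032} = \frac{256970471}{17032}$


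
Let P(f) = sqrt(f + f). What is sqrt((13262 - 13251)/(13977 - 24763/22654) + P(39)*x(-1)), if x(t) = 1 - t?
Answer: sqrt(652044305230 + 1656892819470050*sqrt(78))/28782745 ≈ 4.2029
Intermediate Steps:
P(f) = sqrt(2)*sqrt(f) (P(f) = sqrt(2*f) = sqrt(2)*sqrt(f))
sqrt((13262 - 13251)/(13977 - 24763/22654) + P(39)*x(-1)) = sqrt((13262 - 13251)/(13977 - 24763/22654) + (sqrt(2)*sqrt(39))*(1 - 1*(-1))) = sqrt(11/(13977 - 24763*1/22654) + sqrt(78)*(1 + 1)) = sqrt(11/(13977 - 24763/22654) + sqrt(78)*2) = sqrt(11/(316610195/22654) + 2*sqrt(78)) = sqrt(11*(22654/316610195) + 2*sqrt(78)) = sqrt(22654/28782745 + 2*sqrt(78))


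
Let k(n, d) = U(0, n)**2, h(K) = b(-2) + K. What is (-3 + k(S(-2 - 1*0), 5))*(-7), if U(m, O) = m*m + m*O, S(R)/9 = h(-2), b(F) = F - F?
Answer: 21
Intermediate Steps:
b(F) = 0
h(K) = K (h(K) = 0 + K = K)
S(R) = -18 (S(R) = 9*(-2) = -18)
U(m, O) = m**2 + O*m
k(n, d) = 0 (k(n, d) = (0*(n + 0))**2 = (0*n)**2 = 0**2 = 0)
(-3 + k(S(-2 - 1*0), 5))*(-7) = (-3 + 0)*(-7) = -3*(-7) = 21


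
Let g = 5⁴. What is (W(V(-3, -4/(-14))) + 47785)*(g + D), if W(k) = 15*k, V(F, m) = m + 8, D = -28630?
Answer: -9391896825/7 ≈ -1.3417e+9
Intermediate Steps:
V(F, m) = 8 + m
g = 625
(W(V(-3, -4/(-14))) + 47785)*(g + D) = (15*(8 - 4/(-14)) + 47785)*(625 - 28630) = (15*(8 - 4*(-1/14)) + 47785)*(-28005) = (15*(8 + 2/7) + 47785)*(-28005) = (15*(58/7) + 47785)*(-28005) = (870/7 + 47785)*(-28005) = (335365/7)*(-28005) = -9391896825/7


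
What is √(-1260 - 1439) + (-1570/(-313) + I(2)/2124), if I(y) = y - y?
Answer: 1570/313 + I*√2699 ≈ 5.016 + 51.952*I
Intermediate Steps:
I(y) = 0
√(-1260 - 1439) + (-1570/(-313) + I(2)/2124) = √(-1260 - 1439) + (-1570/(-313) + 0/2124) = √(-2699) + (-1570*(-1/313) + 0*(1/2124)) = I*√2699 + (1570/313 + 0) = I*√2699 + 1570/313 = 1570/313 + I*√2699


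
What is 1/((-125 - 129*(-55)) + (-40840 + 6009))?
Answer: -1/27861 ≈ -3.5892e-5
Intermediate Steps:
1/((-125 - 129*(-55)) + (-40840 + 6009)) = 1/((-125 + 7095) - 34831) = 1/(6970 - 34831) = 1/(-27861) = -1/27861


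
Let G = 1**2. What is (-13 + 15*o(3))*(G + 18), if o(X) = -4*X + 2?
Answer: -3097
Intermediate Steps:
G = 1
o(X) = 2 - 4*X
(-13 + 15*o(3))*(G + 18) = (-13 + 15*(2 - 4*3))*(1 + 18) = (-13 + 15*(2 - 12))*19 = (-13 + 15*(-10))*19 = (-13 - 150)*19 = -163*19 = -3097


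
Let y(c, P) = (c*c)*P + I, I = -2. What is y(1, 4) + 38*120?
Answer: 4562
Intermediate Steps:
y(c, P) = -2 + P*c**2 (y(c, P) = (c*c)*P - 2 = c**2*P - 2 = P*c**2 - 2 = -2 + P*c**2)
y(1, 4) + 38*120 = (-2 + 4*1**2) + 38*120 = (-2 + 4*1) + 4560 = (-2 + 4) + 4560 = 2 + 4560 = 4562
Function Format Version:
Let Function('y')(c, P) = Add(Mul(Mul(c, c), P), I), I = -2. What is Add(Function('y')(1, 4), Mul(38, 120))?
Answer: 4562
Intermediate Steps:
Function('y')(c, P) = Add(-2, Mul(P, Pow(c, 2))) (Function('y')(c, P) = Add(Mul(Mul(c, c), P), -2) = Add(Mul(Pow(c, 2), P), -2) = Add(Mul(P, Pow(c, 2)), -2) = Add(-2, Mul(P, Pow(c, 2))))
Add(Function('y')(1, 4), Mul(38, 120)) = Add(Add(-2, Mul(4, Pow(1, 2))), Mul(38, 120)) = Add(Add(-2, Mul(4, 1)), 4560) = Add(Add(-2, 4), 4560) = Add(2, 4560) = 4562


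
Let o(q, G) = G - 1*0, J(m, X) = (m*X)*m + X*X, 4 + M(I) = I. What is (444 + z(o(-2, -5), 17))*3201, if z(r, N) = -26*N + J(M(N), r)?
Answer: -2618418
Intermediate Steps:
M(I) = -4 + I
J(m, X) = X**2 + X*m**2 (J(m, X) = (X*m)*m + X**2 = X*m**2 + X**2 = X**2 + X*m**2)
o(q, G) = G (o(q, G) = G + 0 = G)
z(r, N) = -26*N + r*(r + (-4 + N)**2)
(444 + z(o(-2, -5), 17))*3201 = (444 + (-26*17 - 5*(-5 + (-4 + 17)**2)))*3201 = (444 + (-442 - 5*(-5 + 13**2)))*3201 = (444 + (-442 - 5*(-5 + 169)))*3201 = (444 + (-442 - 5*164))*3201 = (444 + (-442 - 820))*3201 = (444 - 1262)*3201 = -818*3201 = -2618418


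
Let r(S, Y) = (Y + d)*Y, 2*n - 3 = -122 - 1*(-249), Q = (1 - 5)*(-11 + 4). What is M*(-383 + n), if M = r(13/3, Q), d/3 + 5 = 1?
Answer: -142464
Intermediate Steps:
d = -12 (d = -15 + 3*1 = -15 + 3 = -12)
Q = 28 (Q = -4*(-7) = 28)
n = 65 (n = 3/2 + (-122 - 1*(-249))/2 = 3/2 + (-122 + 249)/2 = 3/2 + (1/2)*127 = 3/2 + 127/2 = 65)
r(S, Y) = Y*(-12 + Y) (r(S, Y) = (Y - 12)*Y = (-12 + Y)*Y = Y*(-12 + Y))
M = 448 (M = 28*(-12 + 28) = 28*16 = 448)
M*(-383 + n) = 448*(-383 + 65) = 448*(-318) = -142464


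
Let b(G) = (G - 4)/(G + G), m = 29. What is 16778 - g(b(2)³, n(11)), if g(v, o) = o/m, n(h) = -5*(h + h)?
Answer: 486672/29 ≈ 16782.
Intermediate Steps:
b(G) = (-4 + G)/(2*G) (b(G) = (-4 + G)/((2*G)) = (-4 + G)*(1/(2*G)) = (-4 + G)/(2*G))
n(h) = -10*h
g(v, o) = o/29
16778 - g(b(2)³, n(11)) = 16778 - (-10*11)/29 = 16778 - (-110)/29 = 16778 - 1*(-110/29) = 16778 + 110/29 = 486672/29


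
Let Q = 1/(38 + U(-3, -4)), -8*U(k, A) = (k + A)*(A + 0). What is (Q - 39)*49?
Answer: -131761/69 ≈ -1909.6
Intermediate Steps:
U(k, A) = -A*(A + k)/8 (U(k, A) = -(k + A)*(A + 0)/8 = -(A + k)*A/8 = -A*(A + k)/8)
Q = 2/69 (Q = 1/(38 - ⅛*(-4)*(-4 - 3)) = 1/(38 - ⅛*(-4)*(-7)) = 1/(38 - 7/2) = 1/(69/2) = 2/69 ≈ 0.028986)
(Q - 39)*49 = (2/69 - 39)*49 = -2689/69*49 = -131761/69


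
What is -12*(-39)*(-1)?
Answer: -468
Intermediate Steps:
-12*(-39)*(-1) = 468*(-1) = -468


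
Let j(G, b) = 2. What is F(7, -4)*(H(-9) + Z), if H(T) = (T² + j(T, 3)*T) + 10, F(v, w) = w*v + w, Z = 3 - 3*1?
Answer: -2336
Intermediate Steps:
Z = 0 (Z = 3 - 3 = 0)
F(v, w) = w + v*w (F(v, w) = v*w + w = w + v*w)
H(T) = 10 + T² + 2*T (H(T) = (T² + 2*T) + 10 = 10 + T² + 2*T)
F(7, -4)*(H(-9) + Z) = (-4*(1 + 7))*((10 + (-9)² + 2*(-9)) + 0) = (-4*8)*((10 + 81 - 18) + 0) = -32*(73 + 0) = -32*73 = -2336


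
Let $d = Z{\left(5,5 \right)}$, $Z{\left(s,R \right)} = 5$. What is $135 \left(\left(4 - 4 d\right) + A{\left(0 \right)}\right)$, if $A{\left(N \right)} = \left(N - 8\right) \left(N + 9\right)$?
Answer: $-11880$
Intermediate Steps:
$A{\left(N \right)} = \left(-8 + N\right) \left(9 + N\right)$
$d = 5$
$135 \left(\left(4 - 4 d\right) + A{\left(0 \right)}\right) = 135 \left(\left(4 - 20\right) + \left(-72 + 0 + 0^{2}\right)\right) = 135 \left(\left(4 - 20\right) + \left(-72 + 0 + 0\right)\right) = 135 \left(-16 - 72\right) = 135 \left(-88\right) = -11880$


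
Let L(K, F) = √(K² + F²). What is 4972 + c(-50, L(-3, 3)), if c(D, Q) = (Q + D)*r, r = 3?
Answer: 4822 + 9*√2 ≈ 4834.7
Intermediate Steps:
L(K, F) = √(F² + K²)
c(D, Q) = 3*D + 3*Q (c(D, Q) = (Q + D)*3 = (D + Q)*3 = 3*D + 3*Q)
4972 + c(-50, L(-3, 3)) = 4972 + (3*(-50) + 3*√(3² + (-3)²)) = 4972 + (-150 + 3*√(9 + 9)) = 4972 + (-150 + 3*√18) = 4972 + (-150 + 3*(3*√2)) = 4972 + (-150 + 9*√2) = 4822 + 9*√2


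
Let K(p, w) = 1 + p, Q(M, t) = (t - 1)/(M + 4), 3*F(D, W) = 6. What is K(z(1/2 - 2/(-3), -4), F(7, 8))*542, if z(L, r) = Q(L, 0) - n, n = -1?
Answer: 30352/31 ≈ 979.10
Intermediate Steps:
F(D, W) = 2 (F(D, W) = (⅓)*6 = 2)
Q(M, t) = (-1 + t)/(4 + M)
z(L, r) = 1 - 1/(4 + L) (z(L, r) = (-1 + 0)/(4 + L) - 1*(-1) = -1/(4 + L) + 1 = 1 - 1/(4 + L))
K(z(1/2 - 2/(-3), -4), F(7, 8))*542 = (1 + (3 + (1/2 - 2/(-3)))/(4 + (1/2 - 2/(-3))))*542 = (1 + (3 + (1*(½) - 2*(-⅓)))/(4 + (1*(½) - 2*(-⅓))))*542 = (1 + (3 + (½ + ⅔))/(4 + (½ + ⅔)))*542 = (1 + (3 + 7/6)/(4 + 7/6))*542 = (1 + (25/6)/(31/6))*542 = (1 + (6/31)*(25/6))*542 = (1 + 25/31)*542 = (56/31)*542 = 30352/31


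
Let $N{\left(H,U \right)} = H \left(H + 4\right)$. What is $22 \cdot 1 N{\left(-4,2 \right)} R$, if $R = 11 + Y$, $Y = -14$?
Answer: $0$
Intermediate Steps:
$R = -3$ ($R = 11 - 14 = -3$)
$N{\left(H,U \right)} = H \left(4 + H\right)$
$22 \cdot 1 N{\left(-4,2 \right)} R = 22 \cdot 1 \left(- 4 \left(4 - 4\right)\right) \left(-3\right) = 22 \cdot 1 \left(\left(-4\right) 0\right) \left(-3\right) = 22 \cdot 1 \cdot 0 \left(-3\right) = 22 \cdot 0 \left(-3\right) = 0 \left(-3\right) = 0$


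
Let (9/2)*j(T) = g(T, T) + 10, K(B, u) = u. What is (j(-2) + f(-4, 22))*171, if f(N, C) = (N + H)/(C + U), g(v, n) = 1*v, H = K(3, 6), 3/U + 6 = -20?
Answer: 181868/569 ≈ 319.63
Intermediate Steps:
U = -3/26 (U = 3/(-6 - 20) = 3/(-26) = 3*(-1/26) = -3/26 ≈ -0.11538)
H = 6
g(v, n) = v
j(T) = 20/9 + 2*T/9 (j(T) = 2*(T + 10)/9 = 2*(10 + T)/9 = 20/9 + 2*T/9)
f(N, C) = (6 + N)/(-3/26 + C) (f(N, C) = (N + 6)/(C - 3/26) = (6 + N)/(-3/26 + C))
(j(-2) + f(-4, 22))*171 = ((20/9 + (2/9)*(-2)) + 26*(6 - 4)/(-3 + 26*22))*171 = ((20/9 - 4/9) + 26*2/(-3 + 572))*171 = (16/9 + 26*2/569)*171 = (16/9 + 26*(1/569)*2)*171 = (16/9 + 52/569)*171 = (9572/5121)*171 = 181868/569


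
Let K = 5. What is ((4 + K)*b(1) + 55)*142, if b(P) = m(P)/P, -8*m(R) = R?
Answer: 30601/4 ≈ 7650.3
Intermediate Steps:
m(R) = -R/8
b(P) = -⅛ (b(P) = (-P/8)/P = -⅛)
((4 + K)*b(1) + 55)*142 = ((4 + 5)*(-⅛) + 55)*142 = (9*(-⅛) + 55)*142 = (-9/8 + 55)*142 = (431/8)*142 = 30601/4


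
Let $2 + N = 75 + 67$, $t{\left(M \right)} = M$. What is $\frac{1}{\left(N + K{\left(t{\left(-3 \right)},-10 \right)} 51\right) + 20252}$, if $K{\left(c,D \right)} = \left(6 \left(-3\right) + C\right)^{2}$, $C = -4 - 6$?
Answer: $\frac{1}{60376} \approx 1.6563 \cdot 10^{-5}$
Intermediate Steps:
$C = -10$ ($C = -4 - 6 = -10$)
$N = 140$ ($N = -2 + \left(75 + 67\right) = -2 + 142 = 140$)
$K{\left(c,D \right)} = 784$ ($K{\left(c,D \right)} = \left(6 \left(-3\right) - 10\right)^{2} = \left(-18 - 10\right)^{2} = \left(-28\right)^{2} = 784$)
$\frac{1}{\left(N + K{\left(t{\left(-3 \right)},-10 \right)} 51\right) + 20252} = \frac{1}{\left(140 + 784 \cdot 51\right) + 20252} = \frac{1}{\left(140 + 39984\right) + 20252} = \frac{1}{40124 + 20252} = \frac{1}{60376}$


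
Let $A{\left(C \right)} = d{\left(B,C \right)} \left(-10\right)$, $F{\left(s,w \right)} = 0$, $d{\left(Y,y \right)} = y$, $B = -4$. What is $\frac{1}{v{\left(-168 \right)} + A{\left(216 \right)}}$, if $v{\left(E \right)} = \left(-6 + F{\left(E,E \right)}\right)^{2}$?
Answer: $- \frac{1}{2124} \approx -0.00047081$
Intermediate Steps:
$v{\left(E \right)} = 36$ ($v{\left(E \right)} = \left(-6 + 0\right)^{2} = \left(-6\right)^{2} = 36$)
$A{\left(C \right)} = - 10 C$ ($A{\left(C \right)} = C \left(-10\right) = - 10 C$)
$\frac{1}{v{\left(-168 \right)} + A{\left(216 \right)}} = \frac{1}{36 - 2160} = \frac{1}{-2124} = - \frac{1}{2124}$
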